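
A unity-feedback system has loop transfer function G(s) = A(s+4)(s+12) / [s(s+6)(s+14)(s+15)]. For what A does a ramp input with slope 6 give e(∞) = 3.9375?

40

System type = 1 (one pole at s=0).
K_v = lim_{s→0} s·G(s) = A·4·12 / (6·14·15) = (4/105)·A.
e_ss = 6/K_v = 3.9375 ⇒ K_v = 32/21 ⇒ A = (32/21)/(4/105) = 40.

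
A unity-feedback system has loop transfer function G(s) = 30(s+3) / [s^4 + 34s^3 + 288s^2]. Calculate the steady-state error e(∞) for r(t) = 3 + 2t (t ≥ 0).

0

Lowest-order denominator term is 288s^2, so the open loop has 2 poles at the origin → type 2 system. By superposition:
  • 3: tracked with zero error.
  • 2t: tracked with zero error.
Total e_ss = 0.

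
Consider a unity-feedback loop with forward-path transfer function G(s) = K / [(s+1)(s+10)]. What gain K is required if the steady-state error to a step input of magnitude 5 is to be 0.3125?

The open loop has no poles at the origin → type 0 system.
K_p = lim_{s→0} G(s) = K / (1·10) = 0.1·K.
e_ss = 5/(1 + K_p) = 0.3125 ⇒ 1 + 0.1·K = 16 ⇒ K = 150.

150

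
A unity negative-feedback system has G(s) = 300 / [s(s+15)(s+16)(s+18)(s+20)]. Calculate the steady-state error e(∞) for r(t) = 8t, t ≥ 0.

One free integrator in G(s): this is a type 1 system.
K_v = lim_{s→0} s·G(s) = 300 / (15·16·18·20) = 1/288.
e_ss = 8/K_v = 8/(1/288) = 2304.

2304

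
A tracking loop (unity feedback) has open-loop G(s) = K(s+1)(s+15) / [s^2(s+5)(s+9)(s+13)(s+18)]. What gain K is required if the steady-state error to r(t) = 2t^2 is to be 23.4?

120

The open loop has two poles at the origin → type 2 system.
K_a = lim_{s→0} s^2·G(s) = K·1·15 / (5·9·13·18) = (1/702)·K.
e_ss = 4/K_a = 23.4 ⇒ K_a = 20/117 ⇒ K = (20/117)/(1/702) = 120.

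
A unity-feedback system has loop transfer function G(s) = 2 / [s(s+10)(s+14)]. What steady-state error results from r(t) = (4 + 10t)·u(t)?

One free integrator in G(s): this is a type 1 system. Treating each term separately:
  • 4: tracked with zero error.
  • 10t: e_ss = 10/K_v with K_v=1/70 → 700.
Total e_ss = 700.

700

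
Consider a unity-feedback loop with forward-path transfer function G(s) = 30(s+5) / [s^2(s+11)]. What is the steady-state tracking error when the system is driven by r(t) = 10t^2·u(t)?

The open loop has two poles at the origin → type 2 system.
K_a = lim_{s→0} s^2·G(s) = 30·5 / (11) = 150/11.
r(t) = 10t^2 gives R(s) = 20/s^3.
e_ss = 20/K_a = 20/(150/11) = 22/15.

22/15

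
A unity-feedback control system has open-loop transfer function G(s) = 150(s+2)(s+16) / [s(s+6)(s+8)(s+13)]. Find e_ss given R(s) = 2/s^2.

0.26

The open loop has one pole at the origin → type 1 system.
K_v = lim_{s→0} s·G(s) = 150·2·16 / (6·8·13) = 100/13.
e_ss = 2/K_v = 2/(100/13) = 0.26.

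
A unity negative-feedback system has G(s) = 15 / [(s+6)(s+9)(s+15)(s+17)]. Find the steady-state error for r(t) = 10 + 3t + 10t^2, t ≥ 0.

infinity

System type = 0 (no poles at s=0). Treating each term separately:
  • 10: e_ss = 10/(1+K_p) with K_p=1/918 → 9180/919.
  • 3t: a type-0 system cannot track it, e_ss → ∞.
  • 10t^2: a type-0 system cannot track it, e_ss → ∞.
The unbounded component dominates.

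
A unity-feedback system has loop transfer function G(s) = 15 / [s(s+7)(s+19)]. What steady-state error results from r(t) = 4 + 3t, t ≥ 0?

The open loop has one pole at the origin → type 1 system. Taking each input component in turn:
  • 4: tracked with zero error.
  • 3t: e_ss = 3/K_v with K_v=15/133 → 26.6.
Total e_ss = 26.6.

26.6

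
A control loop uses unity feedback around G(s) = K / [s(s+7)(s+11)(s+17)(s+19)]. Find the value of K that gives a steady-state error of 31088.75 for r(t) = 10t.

The open loop has one pole at the origin → type 1 system.
K_v = lim_{s→0} s·G(s) = K / (7·11·17·19) = (1/24871)·K.
e_ss = 10/K_v = 31088.75 ⇒ K_v = 8/24871 ⇒ K = (8/24871)/(1/24871) = 8.

8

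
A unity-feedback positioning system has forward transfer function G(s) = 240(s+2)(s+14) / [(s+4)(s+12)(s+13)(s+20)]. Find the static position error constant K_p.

7/13

G(s) has no factors of s in the denominator, so the system is type 0.
K_p = lim_{s→0} G(s) = 240·2·14 / (4·12·13·20) = 7/13.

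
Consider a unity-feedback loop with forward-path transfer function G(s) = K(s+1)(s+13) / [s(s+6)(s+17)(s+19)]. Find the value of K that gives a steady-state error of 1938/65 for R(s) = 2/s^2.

10

G(s) has one factor of s in the denominator, so the system is type 1.
K_v = lim_{s→0} s·G(s) = K·1·13 / (6·17·19) = (13/1938)·K.
e_ss = 2/K_v = 1938/65 ⇒ K_v = 65/969 ⇒ K = (65/969)/(13/1938) = 10.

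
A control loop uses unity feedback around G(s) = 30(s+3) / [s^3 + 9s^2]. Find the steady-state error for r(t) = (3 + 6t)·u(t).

0

The denominator has no term below 9s^2 — 2 poles at s=0, type 2. Treating each term separately:
  • 3: tracked with zero error.
  • 6t: tracked with zero error.
Total e_ss = 0.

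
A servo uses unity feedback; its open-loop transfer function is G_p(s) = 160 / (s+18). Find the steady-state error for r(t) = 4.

System type = 0 (no poles at s=0).
K_p = lim_{s→0} G_p(s) = 160 / (18) = 80/9.
e_ss = 4/(1 + K_p) = 4/(89/9) = 36/89.

36/89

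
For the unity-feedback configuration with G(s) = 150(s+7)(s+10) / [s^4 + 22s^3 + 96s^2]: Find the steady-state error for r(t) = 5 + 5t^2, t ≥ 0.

Factoring s^2 from the denominator leaves a polynomial with constant term 96, so the system is type 2. Treating each term separately:
  • 5: tracked with zero error.
  • 5t^2: e_ss = 10/K_a with K_a=109.375 → 16/175.
Total e_ss = 16/175.

16/175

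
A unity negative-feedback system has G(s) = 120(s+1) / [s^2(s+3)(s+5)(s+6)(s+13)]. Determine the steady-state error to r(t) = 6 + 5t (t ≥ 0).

0

G(s) has two factors of s in the denominator, so the system is type 2. Treating each term separately:
  • 6: tracked with zero error.
  • 5t: tracked with zero error.
Total e_ss = 0.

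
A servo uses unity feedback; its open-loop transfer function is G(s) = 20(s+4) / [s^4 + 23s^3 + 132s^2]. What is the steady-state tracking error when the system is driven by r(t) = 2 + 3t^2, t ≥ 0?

9.9

The denominator has no term below 132s^2 — 2 poles at s=0, type 2. Taking each input component in turn:
  • 2: tracked with zero error.
  • 3t^2: e_ss = 6/K_a with K_a=20/33 → 9.9.
Total e_ss = 9.9.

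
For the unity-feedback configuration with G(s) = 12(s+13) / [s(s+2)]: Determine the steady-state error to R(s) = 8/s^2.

The open loop has one pole at the origin → type 1 system.
K_v = lim_{s→0} s·G(s) = 12·13 / (2) = 78.
e_ss = 8/K_v = 8/78 = 4/39.

4/39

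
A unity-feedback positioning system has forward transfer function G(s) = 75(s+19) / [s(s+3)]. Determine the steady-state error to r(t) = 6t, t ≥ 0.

One free integrator in G(s): this is a type 1 system.
K_v = lim_{s→0} s·G(s) = 75·19 / (3) = 475.
e_ss = 6/K_v = 6/475.

6/475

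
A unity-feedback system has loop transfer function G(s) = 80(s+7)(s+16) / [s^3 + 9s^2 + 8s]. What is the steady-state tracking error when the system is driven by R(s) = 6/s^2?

The denominator has no term below 8s — 1 pole at s=0, type 1.
K_v = lim_{s→0} s·G(s) = 80·7·16 / 8 = 1120.
e_ss = 6/K_v = 6/1120 = 3/560.

3/560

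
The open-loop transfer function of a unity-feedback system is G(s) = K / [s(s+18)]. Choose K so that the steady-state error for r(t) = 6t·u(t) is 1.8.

60

The open loop has one pole at the origin → type 1 system.
K_v = lim_{s→0} s·G(s) = K / (18) = (1/18)·K.
e_ss = 6/K_v = 1.8 ⇒ K_v = 10/3 ⇒ K = (10/3)/(1/18) = 60.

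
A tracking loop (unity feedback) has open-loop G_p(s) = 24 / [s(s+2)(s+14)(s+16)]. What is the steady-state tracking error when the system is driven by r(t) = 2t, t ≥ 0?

112/3

G_p(s) has one factor of s in the denominator, so the system is type 1.
K_v = lim_{s→0} s·G_p(s) = 24 / (2·14·16) = 3/56.
e_ss = 2/K_v = 2/(3/56) = 112/3.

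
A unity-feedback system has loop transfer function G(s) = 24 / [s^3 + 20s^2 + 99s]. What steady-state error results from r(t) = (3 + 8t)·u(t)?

33

Lowest-order denominator term is 99s, so the open loop has 1 pole at the origin → type 1 system. Treating each term separately:
  • 3: tracked with zero error.
  • 8t: e_ss = 8/K_v with K_v=8/33 → 33.
Total e_ss = 33.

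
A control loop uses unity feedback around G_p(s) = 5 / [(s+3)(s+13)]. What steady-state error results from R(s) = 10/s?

G_p(s) has no factors of s in the denominator, so the system is type 0.
K_p = lim_{s→0} G_p(s) = 5 / (3·13) = 5/39.
e_ss = 10/(1 + K_p) = 10/(44/39) = 195/22.

195/22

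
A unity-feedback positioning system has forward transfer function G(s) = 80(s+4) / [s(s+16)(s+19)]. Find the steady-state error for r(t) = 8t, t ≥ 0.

G(s) has one factor of s in the denominator, so the system is type 1.
K_v = lim_{s→0} s·G(s) = 80·4 / (16·19) = 20/19.
e_ss = 8/K_v = 8/(20/19) = 7.6.

7.6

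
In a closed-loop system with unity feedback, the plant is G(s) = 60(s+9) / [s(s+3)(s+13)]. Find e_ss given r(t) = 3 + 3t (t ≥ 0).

13/60

G(s) has one factor of s in the denominator, so the system is type 1. Taking each input component in turn:
  • 3: tracked with zero error.
  • 3t: e_ss = 3/K_v with K_v=180/13 → 13/60.
Total e_ss = 13/60.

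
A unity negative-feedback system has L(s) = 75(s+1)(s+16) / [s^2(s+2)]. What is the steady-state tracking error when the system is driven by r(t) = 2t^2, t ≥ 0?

L(s) has two factors of s in the denominator, so the system is type 2.
K_a = lim_{s→0} s^2·L(s) = 75·1·16 / (2) = 600.
r(t) = 2t^2 gives R(s) = 4/s^3.
e_ss = 4/K_a = 4/600 = 1/150.

1/150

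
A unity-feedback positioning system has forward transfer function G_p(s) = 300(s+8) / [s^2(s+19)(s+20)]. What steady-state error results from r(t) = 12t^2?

3.8

The open loop has two poles at the origin → type 2 system.
K_a = lim_{s→0} s^2·G_p(s) = 300·8 / (19·20) = 120/19.
r(t) = 12t^2 gives R(s) = 24/s^3.
e_ss = 24/K_a = 24/(120/19) = 3.8.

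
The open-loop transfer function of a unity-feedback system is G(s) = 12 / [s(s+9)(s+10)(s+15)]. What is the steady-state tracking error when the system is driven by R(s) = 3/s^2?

337.5

G(s) has one factor of s in the denominator, so the system is type 1.
K_v = lim_{s→0} s·G(s) = 12 / (9·10·15) = 2/225.
e_ss = 3/K_v = 3/(2/225) = 337.5.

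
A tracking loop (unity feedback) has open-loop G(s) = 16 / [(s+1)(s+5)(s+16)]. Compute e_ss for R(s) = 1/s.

System type = 0 (no poles at s=0).
K_p = lim_{s→0} G(s) = 16 / (1·5·16) = 0.2.
e_ss = 1/(1 + K_p) = 1/1.2 = 5/6.

5/6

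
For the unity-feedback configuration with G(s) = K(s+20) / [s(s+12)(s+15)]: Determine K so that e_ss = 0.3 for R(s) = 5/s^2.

System type = 1 (one pole at s=0).
K_v = lim_{s→0} s·G(s) = K·20 / (12·15) = (1/9)·K.
e_ss = 5/K_v = 0.3 ⇒ K_v = 50/3 ⇒ K = (50/3)/(1/9) = 150.

150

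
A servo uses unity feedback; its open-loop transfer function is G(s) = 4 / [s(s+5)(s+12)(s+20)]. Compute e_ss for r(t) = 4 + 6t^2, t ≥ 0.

infinity

One free integrator in G(s): this is a type 1 system. By superposition:
  • 4: tracked with zero error.
  • 6t^2: a type-1 system cannot track it, e_ss → ∞.
The unbounded component dominates.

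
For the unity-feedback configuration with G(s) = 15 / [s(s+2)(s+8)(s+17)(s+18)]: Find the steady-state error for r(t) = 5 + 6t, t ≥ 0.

1958.4

The open loop has one pole at the origin → type 1 system. By superposition:
  • 5: tracked with zero error.
  • 6t: e_ss = 6/K_v with K_v=5/1632 → 1958.4.
Total e_ss = 1958.4.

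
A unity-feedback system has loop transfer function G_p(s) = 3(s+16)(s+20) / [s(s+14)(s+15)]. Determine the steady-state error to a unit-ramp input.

One free integrator in G_p(s): this is a type 1 system.
K_v = lim_{s→0} s·G_p(s) = 3·16·20 / (14·15) = 32/7.
e_ss = 1/K_v = 1/(32/7) = 7/32.

7/32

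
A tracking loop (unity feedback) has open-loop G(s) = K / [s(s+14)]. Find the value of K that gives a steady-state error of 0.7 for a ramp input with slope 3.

G(s) has one factor of s in the denominator, so the system is type 1.
K_v = lim_{s→0} s·G(s) = K / (14) = (1/14)·K.
e_ss = 3/K_v = 0.7 ⇒ K_v = 30/7 ⇒ K = (30/7)/(1/14) = 60.

60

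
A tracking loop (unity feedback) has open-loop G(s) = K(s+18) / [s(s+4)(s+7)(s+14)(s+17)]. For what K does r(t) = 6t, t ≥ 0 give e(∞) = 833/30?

The open loop has one pole at the origin → type 1 system.
K_v = lim_{s→0} s·G(s) = K·18 / (4·7·14·17) = (9/3332)·K.
e_ss = 6/K_v = 833/30 ⇒ K_v = 180/833 ⇒ K = (180/833)/(9/3332) = 80.

80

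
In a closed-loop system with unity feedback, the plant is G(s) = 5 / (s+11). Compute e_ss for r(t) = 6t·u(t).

infinity

The open loop has no poles at the origin → type 0 system.
For a type-0 system K_v = 0, so e_ss to a ramp input is unbounded.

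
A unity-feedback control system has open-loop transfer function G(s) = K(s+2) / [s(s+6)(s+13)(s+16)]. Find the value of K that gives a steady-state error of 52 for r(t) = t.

One free integrator in G(s): this is a type 1 system.
K_v = lim_{s→0} s·G(s) = K·2 / (6·13·16) = (1/624)·K.
e_ss = 1/K_v = 52 ⇒ K_v = 1/52 ⇒ K = (1/52)/(1/624) = 12.

12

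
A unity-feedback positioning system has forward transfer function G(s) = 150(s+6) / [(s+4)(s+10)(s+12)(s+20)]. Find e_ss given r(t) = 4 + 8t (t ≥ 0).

infinity

System type = 0 (no poles at s=0). By superposition:
  • 4: e_ss = 4/(1+K_p) with K_p=3/32 → 128/35.
  • 8t: a type-0 system cannot track it, e_ss → ∞.
The unbounded component dominates.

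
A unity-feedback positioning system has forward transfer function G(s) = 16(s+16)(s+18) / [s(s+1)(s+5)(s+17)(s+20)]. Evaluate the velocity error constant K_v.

The open loop has one pole at the origin → type 1 system.
K_v = lim_{s→0} s·G(s) = 16·16·18 / (1·5·17·20) = 1152/425.

1152/425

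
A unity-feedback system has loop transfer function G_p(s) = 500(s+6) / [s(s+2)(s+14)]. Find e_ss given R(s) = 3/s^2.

System type = 1 (one pole at s=0).
K_v = lim_{s→0} s·G_p(s) = 500·6 / (2·14) = 750/7.
e_ss = 3/K_v = 3/(750/7) = 0.028.

0.028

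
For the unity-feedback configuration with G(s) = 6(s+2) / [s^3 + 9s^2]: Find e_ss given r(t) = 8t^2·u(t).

Lowest-order denominator term is 9s^2, so the open loop has 2 poles at the origin → type 2 system.
K_a = lim_{s→0} s^2·G(s) = 6·2 / 9 = 4/3.
r(t) = 8t^2 gives R(s) = 16/s^3.
e_ss = 16/K_a = 16/(4/3) = 12.

12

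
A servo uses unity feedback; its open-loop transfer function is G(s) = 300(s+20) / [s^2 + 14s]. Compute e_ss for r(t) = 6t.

Lowest-order denominator term is 14s, so the open loop has 1 pole at the origin → type 1 system.
K_v = lim_{s→0} s·G(s) = 300·20 / 14 = 3000/7.
e_ss = 6/K_v = 6/(3000/7) = 0.014.

0.014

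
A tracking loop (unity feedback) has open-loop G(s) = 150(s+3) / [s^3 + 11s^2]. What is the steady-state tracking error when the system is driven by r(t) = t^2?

Lowest-order denominator term is 11s^2, so the open loop has 2 poles at the origin → type 2 system.
K_a = lim_{s→0} s^2·G(s) = 150·3 / 11 = 450/11.
r(t) = t^2 gives R(s) = 2/s^3.
e_ss = 2/K_a = 2/(450/11) = 11/225.

11/225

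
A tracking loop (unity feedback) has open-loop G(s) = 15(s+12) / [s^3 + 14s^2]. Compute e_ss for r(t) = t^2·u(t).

The denominator has no term below 14s^2 — 2 poles at s=0, type 2.
K_a = lim_{s→0} s^2·G(s) = 15·12 / 14 = 90/7.
r(t) = t^2 gives R(s) = 2/s^3.
e_ss = 2/K_a = 2/(90/7) = 7/45.

7/45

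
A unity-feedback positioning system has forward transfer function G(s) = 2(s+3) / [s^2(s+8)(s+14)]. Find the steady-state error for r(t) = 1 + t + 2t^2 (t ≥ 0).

Two free integrators in G(s): this is a type 2 system. Taking each input component in turn:
  • 1: tracked with zero error.
  • t: tracked with zero error.
  • 2t^2: e_ss = 4/K_a with K_a=3/56 → 224/3.
Total e_ss = 224/3.

224/3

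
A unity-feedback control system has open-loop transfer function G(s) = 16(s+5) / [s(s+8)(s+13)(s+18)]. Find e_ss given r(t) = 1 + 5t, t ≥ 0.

System type = 1 (one pole at s=0). By superposition:
  • 1: tracked with zero error.
  • 5t: e_ss = 5/K_v with K_v=5/117 → 117.
Total e_ss = 117.

117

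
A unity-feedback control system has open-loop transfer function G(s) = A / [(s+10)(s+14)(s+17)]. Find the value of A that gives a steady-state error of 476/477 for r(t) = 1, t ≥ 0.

System type = 0 (no poles at s=0).
K_p = lim_{s→0} G(s) = A / (10·14·17) = (1/2380)·A.
e_ss = 1/(1 + K_p) = 476/477 ⇒ 1 + (1/2380)·A = 477/476 ⇒ A = 5.

5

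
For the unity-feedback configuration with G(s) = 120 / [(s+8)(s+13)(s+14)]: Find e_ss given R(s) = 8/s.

1456/197

System type = 0 (no poles at s=0).
K_p = lim_{s→0} G(s) = 120 / (8·13·14) = 15/182.
e_ss = 8/(1 + K_p) = 8/(197/182) = 1456/197.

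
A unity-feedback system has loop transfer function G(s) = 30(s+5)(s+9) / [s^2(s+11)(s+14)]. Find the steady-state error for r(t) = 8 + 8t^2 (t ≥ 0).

The open loop has two poles at the origin → type 2 system. By superposition:
  • 8: tracked with zero error.
  • 8t^2: e_ss = 16/K_a with K_a=675/77 → 1232/675.
Total e_ss = 1232/675.

1232/675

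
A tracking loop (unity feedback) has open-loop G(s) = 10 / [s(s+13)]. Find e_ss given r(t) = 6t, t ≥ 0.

System type = 1 (one pole at s=0).
K_v = lim_{s→0} s·G(s) = 10 / (13) = 10/13.
e_ss = 6/K_v = 6/(10/13) = 7.8.

7.8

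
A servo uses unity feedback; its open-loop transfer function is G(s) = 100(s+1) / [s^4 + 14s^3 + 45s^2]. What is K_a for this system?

Lowest-order denominator term is 45s^2, so the open loop has 2 poles at the origin → type 2 system.
K_a = lim_{s→0} s^2·G(s) = 100·1 / 45 = 20/9.

20/9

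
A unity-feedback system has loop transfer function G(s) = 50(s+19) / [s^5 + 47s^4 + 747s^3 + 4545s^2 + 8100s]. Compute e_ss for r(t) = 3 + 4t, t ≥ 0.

648/19

The denominator has no term below 8100s — 1 pole at s=0, type 1. Treating each term separately:
  • 3: tracked with zero error.
  • 4t: e_ss = 4/K_v with K_v=19/162 → 648/19.
Total e_ss = 648/19.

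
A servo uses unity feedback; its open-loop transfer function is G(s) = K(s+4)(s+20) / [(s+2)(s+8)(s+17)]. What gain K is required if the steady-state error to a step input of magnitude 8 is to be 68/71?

25

The open loop has no poles at the origin → type 0 system.
K_p = lim_{s→0} G(s) = K·4·20 / (2·8·17) = (5/17)·K.
e_ss = 8/(1 + K_p) = 68/71 ⇒ 1 + (5/17)·K = 142/17 ⇒ K = 25.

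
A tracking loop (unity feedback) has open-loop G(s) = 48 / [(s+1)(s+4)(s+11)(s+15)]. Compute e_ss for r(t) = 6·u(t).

System type = 0 (no poles at s=0).
K_p = lim_{s→0} G(s) = 48 / (1·4·11·15) = 4/55.
e_ss = 6/(1 + K_p) = 6/(59/55) = 330/59.

330/59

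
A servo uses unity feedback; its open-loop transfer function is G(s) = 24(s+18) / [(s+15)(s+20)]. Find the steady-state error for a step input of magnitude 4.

No free integrators in G(s): this is a type 0 system.
K_p = lim_{s→0} G(s) = 24·18 / (15·20) = 1.44.
e_ss = 4/(1 + K_p) = 4/2.44 = 100/61.

100/61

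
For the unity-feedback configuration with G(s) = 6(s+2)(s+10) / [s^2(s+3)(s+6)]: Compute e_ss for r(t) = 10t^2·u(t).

3

Two free integrators in G(s): this is a type 2 system.
K_a = lim_{s→0} s^2·G(s) = 6·2·10 / (3·6) = 20/3.
r(t) = 10t^2 gives R(s) = 20/s^3.
e_ss = 20/K_a = 20/(20/3) = 3.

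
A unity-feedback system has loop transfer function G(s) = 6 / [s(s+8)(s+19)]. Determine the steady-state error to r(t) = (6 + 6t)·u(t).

152

The open loop has one pole at the origin → type 1 system. Taking each input component in turn:
  • 6: tracked with zero error.
  • 6t: e_ss = 6/K_v with K_v=3/76 → 152.
Total e_ss = 152.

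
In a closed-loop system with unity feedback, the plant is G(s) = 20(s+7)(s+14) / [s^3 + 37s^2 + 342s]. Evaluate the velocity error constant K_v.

980/171

Factoring s from the denominator leaves a polynomial with constant term 342, so the system is type 1.
K_v = lim_{s→0} s·G(s) = 20·7·14 / 342 = 980/171.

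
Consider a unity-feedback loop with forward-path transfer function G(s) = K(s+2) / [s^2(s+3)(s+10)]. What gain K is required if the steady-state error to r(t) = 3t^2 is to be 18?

G(s) has two factors of s in the denominator, so the system is type 2.
K_a = lim_{s→0} s^2·G(s) = K·2 / (3·10) = (1/15)·K.
e_ss = 6/K_a = 18 ⇒ K_a = 1/3 ⇒ K = (1/3)/(1/15) = 5.

5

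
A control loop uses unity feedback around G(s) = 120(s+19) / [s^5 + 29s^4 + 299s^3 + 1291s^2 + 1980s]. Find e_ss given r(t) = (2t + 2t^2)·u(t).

Factoring s from the denominator leaves a polynomial with constant term 1980, so the system is type 1. By superposition:
  • 2t: e_ss = 2/K_v with K_v=38/33 → 33/19.
  • 2t^2: a type-1 system cannot track it, e_ss → ∞.
The unbounded component dominates.

infinity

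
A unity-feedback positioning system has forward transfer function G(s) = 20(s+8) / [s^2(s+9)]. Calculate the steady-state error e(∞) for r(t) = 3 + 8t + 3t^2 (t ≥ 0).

Two free integrators in G(s): this is a type 2 system. By superposition:
  • 3: tracked with zero error.
  • 8t: tracked with zero error.
  • 3t^2: e_ss = 6/K_a with K_a=160/9 → 0.3375.
Total e_ss = 0.3375.

0.3375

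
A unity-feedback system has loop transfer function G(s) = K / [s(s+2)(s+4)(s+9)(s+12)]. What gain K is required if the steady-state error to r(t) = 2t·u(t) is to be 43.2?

40

System type = 1 (one pole at s=0).
K_v = lim_{s→0} s·G(s) = K / (2·4·9·12) = (1/864)·K.
e_ss = 2/K_v = 43.2 ⇒ K_v = 5/108 ⇒ K = (5/108)/(1/864) = 40.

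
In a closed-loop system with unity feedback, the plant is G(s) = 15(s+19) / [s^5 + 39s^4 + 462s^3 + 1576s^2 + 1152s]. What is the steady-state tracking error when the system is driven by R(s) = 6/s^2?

The denominator has no term below 1152s — 1 pole at s=0, type 1.
K_v = lim_{s→0} s·G(s) = 15·19 / 1152 = 95/384.
e_ss = 6/K_v = 6/(95/384) = 2304/95.

2304/95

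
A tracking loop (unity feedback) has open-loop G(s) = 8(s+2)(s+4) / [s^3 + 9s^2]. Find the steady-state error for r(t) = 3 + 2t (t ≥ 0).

0

Factoring s^2 from the denominator leaves a polynomial with constant term 9, so the system is type 2. Taking each input component in turn:
  • 3: tracked with zero error.
  • 2t: tracked with zero error.
Total e_ss = 0.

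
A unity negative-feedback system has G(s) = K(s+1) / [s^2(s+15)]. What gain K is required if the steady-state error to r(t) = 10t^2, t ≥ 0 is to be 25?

Two free integrators in G(s): this is a type 2 system.
K_a = lim_{s→0} s^2·G(s) = K·1 / (15) = (1/15)·K.
e_ss = 20/K_a = 25 ⇒ K_a = 0.8 ⇒ K = 0.8/(1/15) = 12.

12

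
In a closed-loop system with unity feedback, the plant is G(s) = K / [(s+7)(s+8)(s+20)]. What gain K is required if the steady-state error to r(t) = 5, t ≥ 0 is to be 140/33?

System type = 0 (no poles at s=0).
K_p = lim_{s→0} G(s) = K / (7·8·20) = (1/1120)·K.
e_ss = 5/(1 + K_p) = 140/33 ⇒ 1 + (1/1120)·K = 33/28 ⇒ K = 200.

200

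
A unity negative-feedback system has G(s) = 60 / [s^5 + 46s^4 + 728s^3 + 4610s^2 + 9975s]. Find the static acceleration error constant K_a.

Factoring s from the denominator leaves a polynomial with constant term 9975, so the system is type 1.
K_a = lim_{s→0} s^2·G(s) = 0 (the extra factor of s kills the finite limit).

0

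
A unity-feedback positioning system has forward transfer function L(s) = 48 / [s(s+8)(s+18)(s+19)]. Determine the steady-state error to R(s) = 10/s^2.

570

System type = 1 (one pole at s=0).
K_v = lim_{s→0} s·L(s) = 48 / (8·18·19) = 1/57.
e_ss = 10/K_v = 10/(1/57) = 570.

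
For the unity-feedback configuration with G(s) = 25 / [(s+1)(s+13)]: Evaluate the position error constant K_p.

25/13

No free integrators in G(s): this is a type 0 system.
K_p = lim_{s→0} G(s) = 25 / (1·13) = 25/13.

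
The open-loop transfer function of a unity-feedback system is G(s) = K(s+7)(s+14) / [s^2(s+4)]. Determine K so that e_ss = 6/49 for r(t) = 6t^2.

4

The open loop has two poles at the origin → type 2 system.
K_a = lim_{s→0} s^2·G(s) = K·7·14 / (4) = 24.5·K.
e_ss = 12/K_a = 6/49 ⇒ K_a = 98 ⇒ K = 98/24.5 = 4.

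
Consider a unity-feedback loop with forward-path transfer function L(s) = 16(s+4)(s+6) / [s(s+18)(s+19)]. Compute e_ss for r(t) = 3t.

L(s) has one factor of s in the denominator, so the system is type 1.
K_v = lim_{s→0} s·L(s) = 16·4·6 / (18·19) = 64/57.
e_ss = 3/K_v = 3/(64/57) = 171/64.

171/64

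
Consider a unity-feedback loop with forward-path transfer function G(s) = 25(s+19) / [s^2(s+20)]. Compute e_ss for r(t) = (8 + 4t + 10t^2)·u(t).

16/19

G(s) has two factors of s in the denominator, so the system is type 2. By superposition:
  • 8: tracked with zero error.
  • 4t: tracked with zero error.
  • 10t^2: e_ss = 20/K_a with K_a=23.75 → 16/19.
Total e_ss = 16/19.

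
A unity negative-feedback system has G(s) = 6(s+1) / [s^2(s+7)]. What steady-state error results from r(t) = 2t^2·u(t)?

14/3

G(s) has two factors of s in the denominator, so the system is type 2.
K_a = lim_{s→0} s^2·G(s) = 6·1 / (7) = 6/7.
r(t) = 2t^2 gives R(s) = 4/s^3.
e_ss = 4/K_a = 4/(6/7) = 14/3.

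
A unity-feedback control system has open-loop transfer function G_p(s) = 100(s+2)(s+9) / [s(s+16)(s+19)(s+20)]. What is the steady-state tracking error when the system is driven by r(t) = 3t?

One free integrator in G_p(s): this is a type 1 system.
K_v = lim_{s→0} s·G_p(s) = 100·2·9 / (16·19·20) = 45/152.
e_ss = 3/K_v = 3/(45/152) = 152/15.

152/15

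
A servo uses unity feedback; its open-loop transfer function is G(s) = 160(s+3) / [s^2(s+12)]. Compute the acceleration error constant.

G(s) has two factors of s in the denominator, so the system is type 2.
K_a = lim_{s→0} s^2·G(s) = 160·3 / (12) = 40.

40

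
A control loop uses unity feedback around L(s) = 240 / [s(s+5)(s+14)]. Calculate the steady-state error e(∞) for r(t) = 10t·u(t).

35/12

L(s) has one factor of s in the denominator, so the system is type 1.
K_v = lim_{s→0} s·L(s) = 240 / (5·14) = 24/7.
e_ss = 10/K_v = 10/(24/7) = 35/12.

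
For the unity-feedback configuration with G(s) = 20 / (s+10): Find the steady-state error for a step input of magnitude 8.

8/3

The open loop has no poles at the origin → type 0 system.
K_p = lim_{s→0} G(s) = 20 / (10) = 2.
e_ss = 8/(1 + K_p) = 8/3.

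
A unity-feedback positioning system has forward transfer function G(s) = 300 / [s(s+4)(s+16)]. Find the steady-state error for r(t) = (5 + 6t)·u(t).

1.28

G(s) has one factor of s in the denominator, so the system is type 1. Treating each term separately:
  • 5: tracked with zero error.
  • 6t: e_ss = 6/K_v with K_v=4.6875 → 1.28.
Total e_ss = 1.28.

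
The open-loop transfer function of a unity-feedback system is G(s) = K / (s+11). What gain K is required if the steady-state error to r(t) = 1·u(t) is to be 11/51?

40

G(s) has no factors of s in the denominator, so the system is type 0.
K_p = lim_{s→0} G(s) = K / (11) = (1/11)·K.
e_ss = 1/(1 + K_p) = 11/51 ⇒ 1 + (1/11)·K = 51/11 ⇒ K = 40.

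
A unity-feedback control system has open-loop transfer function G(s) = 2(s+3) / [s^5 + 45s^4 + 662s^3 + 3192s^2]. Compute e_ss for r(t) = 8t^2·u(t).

8512

Lowest-order denominator term is 3192s^2, so the open loop has 2 poles at the origin → type 2 system.
K_a = lim_{s→0} s^2·G(s) = 2·3 / 3192 = 1/532.
r(t) = 8t^2 gives R(s) = 16/s^3.
e_ss = 16/K_a = 16/(1/532) = 8512.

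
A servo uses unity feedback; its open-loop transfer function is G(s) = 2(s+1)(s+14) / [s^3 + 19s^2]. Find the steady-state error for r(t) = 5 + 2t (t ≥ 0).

0

Factoring s^2 from the denominator leaves a polynomial with constant term 19, so the system is type 2. Taking each input component in turn:
  • 5: tracked with zero error.
  • 2t: tracked with zero error.
Total e_ss = 0.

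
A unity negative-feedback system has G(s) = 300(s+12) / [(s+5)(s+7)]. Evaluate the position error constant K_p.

720/7

No free integrators in G(s): this is a type 0 system.
K_p = lim_{s→0} G(s) = 300·12 / (5·7) = 720/7.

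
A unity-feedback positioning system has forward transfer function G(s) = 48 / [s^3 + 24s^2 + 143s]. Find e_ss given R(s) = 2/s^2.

143/24

The denominator has no term below 143s — 1 pole at s=0, type 1.
K_v = lim_{s→0} s·G(s) = 48 / 143 = 48/143.
e_ss = 2/K_v = 2/(48/143) = 143/24.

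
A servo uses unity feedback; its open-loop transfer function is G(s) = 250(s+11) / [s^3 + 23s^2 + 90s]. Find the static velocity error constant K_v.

275/9

Lowest-order denominator term is 90s, so the open loop has 1 pole at the origin → type 1 system.
K_v = lim_{s→0} s·G(s) = 250·11 / 90 = 275/9.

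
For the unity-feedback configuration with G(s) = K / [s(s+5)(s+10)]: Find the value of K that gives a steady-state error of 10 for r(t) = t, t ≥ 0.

System type = 1 (one pole at s=0).
K_v = lim_{s→0} s·G(s) = K / (5·10) = 0.02·K.
e_ss = 1/K_v = 10 ⇒ K_v = 0.1 ⇒ K = 0.1/0.02 = 5.

5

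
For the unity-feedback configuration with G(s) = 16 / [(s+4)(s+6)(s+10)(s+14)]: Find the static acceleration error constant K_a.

0

System type = 0 (no poles at s=0).
K_a = lim_{s→0} s^2·G(s) = 0 (the extra factor of s kills the finite limit).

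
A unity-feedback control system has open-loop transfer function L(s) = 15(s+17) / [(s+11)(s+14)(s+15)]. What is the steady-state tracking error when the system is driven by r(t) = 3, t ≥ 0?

154/57

System type = 0 (no poles at s=0).
K_p = lim_{s→0} L(s) = 15·17 / (11·14·15) = 17/154.
e_ss = 3/(1 + K_p) = 3/(171/154) = 154/57.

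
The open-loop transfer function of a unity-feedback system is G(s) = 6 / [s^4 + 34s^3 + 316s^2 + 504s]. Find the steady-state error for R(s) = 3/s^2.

252

Lowest-order denominator term is 504s, so the open loop has 1 pole at the origin → type 1 system.
K_v = lim_{s→0} s·G(s) = 6 / 504 = 1/84.
e_ss = 3/K_v = 3/(1/84) = 252.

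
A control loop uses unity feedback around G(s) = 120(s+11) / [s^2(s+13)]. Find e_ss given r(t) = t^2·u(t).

13/660

System type = 2 (two poles at s=0).
K_a = lim_{s→0} s^2·G(s) = 120·11 / (13) = 1320/13.
r(t) = t^2 gives R(s) = 2/s^3.
e_ss = 2/K_a = 2/(1320/13) = 13/660.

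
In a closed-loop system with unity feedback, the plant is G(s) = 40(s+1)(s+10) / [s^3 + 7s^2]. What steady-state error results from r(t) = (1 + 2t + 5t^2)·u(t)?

Factoring s^2 from the denominator leaves a polynomial with constant term 7, so the system is type 2. Treating each term separately:
  • 1: tracked with zero error.
  • 2t: tracked with zero error.
  • 5t^2: e_ss = 10/K_a with K_a=400/7 → 0.175.
Total e_ss = 0.175.

0.175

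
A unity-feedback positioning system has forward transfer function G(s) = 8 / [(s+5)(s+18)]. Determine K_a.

0

No free integrators in G(s): this is a type 0 system.
K_a = lim_{s→0} s^2·G(s) = 0 (the extra factor of s kills the finite limit).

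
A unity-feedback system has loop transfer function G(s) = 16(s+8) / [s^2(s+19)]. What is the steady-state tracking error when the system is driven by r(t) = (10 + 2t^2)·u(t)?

19/32

Two free integrators in G(s): this is a type 2 system. Treating each term separately:
  • 10: tracked with zero error.
  • 2t^2: e_ss = 4/K_a with K_a=128/19 → 19/32.
Total e_ss = 19/32.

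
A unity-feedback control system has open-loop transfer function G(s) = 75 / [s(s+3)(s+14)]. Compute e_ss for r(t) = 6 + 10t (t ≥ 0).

One free integrator in G(s): this is a type 1 system. Treating each term separately:
  • 6: tracked with zero error.
  • 10t: e_ss = 10/K_v with K_v=25/14 → 5.6.
Total e_ss = 5.6.

5.6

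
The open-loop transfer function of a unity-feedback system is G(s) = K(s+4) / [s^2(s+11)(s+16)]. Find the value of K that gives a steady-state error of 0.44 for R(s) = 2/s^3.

System type = 2 (two poles at s=0).
K_a = lim_{s→0} s^2·G(s) = K·4 / (11·16) = (1/44)·K.
e_ss = 2/K_a = 0.44 ⇒ K_a = 50/11 ⇒ K = (50/11)/(1/44) = 200.

200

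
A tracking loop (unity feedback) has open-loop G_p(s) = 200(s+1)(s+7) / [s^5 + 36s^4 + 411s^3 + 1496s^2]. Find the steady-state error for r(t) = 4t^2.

Lowest-order denominator term is 1496s^2, so the open loop has 2 poles at the origin → type 2 system.
K_a = lim_{s→0} s^2·G_p(s) = 200·1·7 / 1496 = 175/187.
r(t) = 4t^2 gives R(s) = 8/s^3.
e_ss = 8/K_a = 8/(175/187) = 1496/175.

1496/175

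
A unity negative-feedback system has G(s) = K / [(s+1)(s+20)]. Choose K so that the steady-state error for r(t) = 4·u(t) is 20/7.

No free integrators in G(s): this is a type 0 system.
K_p = lim_{s→0} G(s) = K / (1·20) = 0.05·K.
e_ss = 4/(1 + K_p) = 20/7 ⇒ 1 + 0.05·K = 1.4 ⇒ K = 8.

8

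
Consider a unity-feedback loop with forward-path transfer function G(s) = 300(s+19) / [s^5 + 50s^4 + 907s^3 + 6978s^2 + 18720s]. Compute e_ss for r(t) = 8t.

The denominator has no term below 18720s — 1 pole at s=0, type 1.
K_v = lim_{s→0} s·G(s) = 300·19 / 18720 = 95/312.
e_ss = 8/K_v = 8/(95/312) = 2496/95.

2496/95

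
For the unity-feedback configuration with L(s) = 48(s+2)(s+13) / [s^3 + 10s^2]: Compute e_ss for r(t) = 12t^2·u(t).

Factoring s^2 from the denominator leaves a polynomial with constant term 10, so the system is type 2.
K_a = lim_{s→0} s^2·L(s) = 48·2·13 / 10 = 124.8.
r(t) = 12t^2 gives R(s) = 24/s^3.
e_ss = 24/K_a = 24/124.8 = 5/26.

5/26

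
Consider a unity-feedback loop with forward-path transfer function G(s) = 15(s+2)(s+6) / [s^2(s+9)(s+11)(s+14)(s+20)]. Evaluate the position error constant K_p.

infinity

K_p = lim_{s→0} G(s); with 2 poles at the origin the limit diverges, so K_p = ∞.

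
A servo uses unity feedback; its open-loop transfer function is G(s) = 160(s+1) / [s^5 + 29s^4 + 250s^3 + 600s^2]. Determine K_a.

4/15

The denominator has no term below 600s^2 — 2 poles at s=0, type 2.
K_a = lim_{s→0} s^2·G(s) = 160·1 / 600 = 4/15.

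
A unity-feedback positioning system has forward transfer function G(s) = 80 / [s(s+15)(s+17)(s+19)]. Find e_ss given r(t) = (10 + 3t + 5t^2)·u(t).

infinity

One free integrator in G(s): this is a type 1 system. Taking each input component in turn:
  • 10: tracked with zero error.
  • 3t: e_ss = 3/K_v with K_v=16/969 → 181.6875.
  • 5t^2: a type-1 system cannot track it, e_ss → ∞.
The unbounded component dominates.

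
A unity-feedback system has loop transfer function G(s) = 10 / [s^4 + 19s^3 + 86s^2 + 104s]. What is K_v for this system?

Lowest-order denominator term is 104s, so the open loop has 1 pole at the origin → type 1 system.
K_v = lim_{s→0} s·G(s) = 10 / 104 = 5/52.

5/52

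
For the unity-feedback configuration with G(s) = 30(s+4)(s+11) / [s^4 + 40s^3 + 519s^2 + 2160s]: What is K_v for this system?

Factoring s from the denominator leaves a polynomial with constant term 2160, so the system is type 1.
K_v = lim_{s→0} s·G(s) = 30·4·11 / 2160 = 11/18.

11/18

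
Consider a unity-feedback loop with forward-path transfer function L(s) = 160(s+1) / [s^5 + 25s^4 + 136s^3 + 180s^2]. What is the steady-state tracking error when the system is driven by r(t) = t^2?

2.25

The denominator has no term below 180s^2 — 2 poles at s=0, type 2.
K_a = lim_{s→0} s^2·L(s) = 160·1 / 180 = 8/9.
r(t) = t^2 gives R(s) = 2/s^3.
e_ss = 2/K_a = 2/(8/9) = 2.25.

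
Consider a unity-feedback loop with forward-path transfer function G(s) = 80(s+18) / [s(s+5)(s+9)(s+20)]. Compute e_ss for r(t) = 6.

0

The open loop has one pole at the origin → type 1 system.
A type-1 system has K_p = ∞, so it tracks a step input with zero steady-state error.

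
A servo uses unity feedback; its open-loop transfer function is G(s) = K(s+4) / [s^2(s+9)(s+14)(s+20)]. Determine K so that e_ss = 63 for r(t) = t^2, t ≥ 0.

The open loop has two poles at the origin → type 2 system.
K_a = lim_{s→0} s^2·G(s) = K·4 / (9·14·20) = (1/630)·K.
e_ss = 2/K_a = 63 ⇒ K_a = 2/63 ⇒ K = (2/63)/(1/630) = 20.

20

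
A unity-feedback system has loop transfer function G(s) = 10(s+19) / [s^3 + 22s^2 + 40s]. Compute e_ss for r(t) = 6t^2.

Factoring s from the denominator leaves a polynomial with constant term 40, so the system is type 1.
For a type-1 system K_a = 0, so e_ss to a parabolic input is unbounded.

infinity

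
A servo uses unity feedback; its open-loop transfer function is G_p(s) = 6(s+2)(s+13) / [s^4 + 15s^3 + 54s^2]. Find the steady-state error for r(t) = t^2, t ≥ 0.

Lowest-order denominator term is 54s^2, so the open loop has 2 poles at the origin → type 2 system.
K_a = lim_{s→0} s^2·G_p(s) = 6·2·13 / 54 = 26/9.
r(t) = t^2 gives R(s) = 2/s^3.
e_ss = 2/K_a = 2/(26/9) = 9/13.

9/13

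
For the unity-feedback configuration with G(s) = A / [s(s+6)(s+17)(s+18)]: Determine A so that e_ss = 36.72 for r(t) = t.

System type = 1 (one pole at s=0).
K_v = lim_{s→0} s·G(s) = A / (6·17·18) = (1/1836)·A.
e_ss = 1/K_v = 36.72 ⇒ K_v = 25/918 ⇒ A = (25/918)/(1/1836) = 50.

50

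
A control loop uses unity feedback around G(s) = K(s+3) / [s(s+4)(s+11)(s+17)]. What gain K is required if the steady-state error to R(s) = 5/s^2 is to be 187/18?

120

One free integrator in G(s): this is a type 1 system.
K_v = lim_{s→0} s·G(s) = K·3 / (4·11·17) = (3/748)·K.
e_ss = 5/K_v = 187/18 ⇒ K_v = 90/187 ⇒ K = (90/187)/(3/748) = 120.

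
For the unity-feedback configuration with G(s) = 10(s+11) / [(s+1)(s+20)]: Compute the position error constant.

The open loop has no poles at the origin → type 0 system.
K_p = lim_{s→0} G(s) = 10·11 / (1·20) = 5.5.

5.5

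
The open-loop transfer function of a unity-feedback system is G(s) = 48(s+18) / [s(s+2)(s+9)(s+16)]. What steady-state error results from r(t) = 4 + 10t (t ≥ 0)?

10/3

System type = 1 (one pole at s=0). Taking each input component in turn:
  • 4: tracked with zero error.
  • 10t: e_ss = 10/K_v with K_v=3 → 10/3.
Total e_ss = 10/3.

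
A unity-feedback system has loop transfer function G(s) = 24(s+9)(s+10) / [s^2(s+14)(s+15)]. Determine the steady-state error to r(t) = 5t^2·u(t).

G(s) has two factors of s in the denominator, so the system is type 2.
K_a = lim_{s→0} s^2·G(s) = 24·9·10 / (14·15) = 72/7.
r(t) = 5t^2 gives R(s) = 10/s^3.
e_ss = 10/K_a = 10/(72/7) = 35/36.

35/36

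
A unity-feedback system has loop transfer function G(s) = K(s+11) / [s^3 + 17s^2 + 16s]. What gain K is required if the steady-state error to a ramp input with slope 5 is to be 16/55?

25

Lowest-order denominator term is 16s, so the open loop has 1 pole at the origin → type 1 system.
K_v = lim_{s→0} s·G(s) = K·11 / 16 = 0.6875·K.
e_ss = 5/K_v = 16/55 ⇒ K_v = 17.1875 ⇒ K = 17.1875/0.6875 = 25.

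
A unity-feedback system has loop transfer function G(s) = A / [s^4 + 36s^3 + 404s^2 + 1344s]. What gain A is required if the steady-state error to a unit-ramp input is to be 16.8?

80

The denominator has no term below 1344s — 1 pole at s=0, type 1.
K_v = lim_{s→0} s·G(s) = A / 1344 = (1/1344)·A.
e_ss = 1/K_v = 16.8 ⇒ K_v = 5/84 ⇒ A = (5/84)/(1/1344) = 80.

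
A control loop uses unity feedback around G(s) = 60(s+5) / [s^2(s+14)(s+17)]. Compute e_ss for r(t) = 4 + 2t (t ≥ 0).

0

System type = 2 (two poles at s=0). By superposition:
  • 4: tracked with zero error.
  • 2t: tracked with zero error.
Total e_ss = 0.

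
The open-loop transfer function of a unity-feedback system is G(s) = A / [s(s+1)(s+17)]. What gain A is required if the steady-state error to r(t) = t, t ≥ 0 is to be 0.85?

20

System type = 1 (one pole at s=0).
K_v = lim_{s→0} s·G(s) = A / (1·17) = (1/17)·A.
e_ss = 1/K_v = 0.85 ⇒ K_v = 20/17 ⇒ A = (20/17)/(1/17) = 20.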